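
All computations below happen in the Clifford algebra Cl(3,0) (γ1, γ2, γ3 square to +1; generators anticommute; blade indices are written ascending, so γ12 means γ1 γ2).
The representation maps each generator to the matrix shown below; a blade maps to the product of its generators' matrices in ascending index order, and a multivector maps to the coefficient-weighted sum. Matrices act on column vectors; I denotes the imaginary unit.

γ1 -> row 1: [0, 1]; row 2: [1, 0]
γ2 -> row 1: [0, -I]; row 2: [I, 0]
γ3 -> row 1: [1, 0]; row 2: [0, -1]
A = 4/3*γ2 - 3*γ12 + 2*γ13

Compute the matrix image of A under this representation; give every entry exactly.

Bivector images (products of the table entries): rho(γ12) = rho(γ1)rho(γ2) = row 1: [I, 0]; row 2: [0, -I]; rho(γ13) = rho(γ1)rho(γ3) = row 1: [0, -1]; row 2: [1, 0].
M = (4/3)*rho(γ2) + (-3)*rho(γ12) + (2)*rho(γ13), summed entrywise:
Answer: row 1: [-3*I, -2 - 4*I/3]; row 2: [2 + 4*I/3, 3*I]


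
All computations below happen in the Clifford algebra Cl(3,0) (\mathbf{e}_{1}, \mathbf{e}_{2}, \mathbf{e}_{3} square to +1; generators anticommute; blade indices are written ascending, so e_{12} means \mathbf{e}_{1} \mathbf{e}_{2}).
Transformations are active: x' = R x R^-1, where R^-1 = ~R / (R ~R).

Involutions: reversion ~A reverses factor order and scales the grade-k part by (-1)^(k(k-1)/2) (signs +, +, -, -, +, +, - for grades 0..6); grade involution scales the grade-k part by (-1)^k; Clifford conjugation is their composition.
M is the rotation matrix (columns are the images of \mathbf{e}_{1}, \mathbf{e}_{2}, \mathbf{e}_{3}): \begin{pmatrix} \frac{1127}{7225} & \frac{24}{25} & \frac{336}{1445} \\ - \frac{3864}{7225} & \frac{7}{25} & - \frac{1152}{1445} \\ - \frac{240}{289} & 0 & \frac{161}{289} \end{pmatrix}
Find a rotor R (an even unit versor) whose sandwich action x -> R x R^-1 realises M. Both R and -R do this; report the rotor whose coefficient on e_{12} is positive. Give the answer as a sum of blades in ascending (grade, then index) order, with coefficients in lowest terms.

Method: write R = a + b12*e_{12} + b13*e_{13} + b23*e_{23} with a^2 + b12^2 + b13^2 + b23^2 = 1 (so R^-1 = ~R). Expanding the columns R e_j ~R gives tr M = 4a^2 - 1 and, from the antisymmetric part, M21 - M12 = -4a*b12, M13 - M31 = 4a*b13, M32 - M23 = -4a*b23.
Here tr M = \frac{287}{289}, so a^2 = (1 + tr M)/4 = \frac{144}{289} and a = ±\frac{12}{17}. Taking a = \frac{12}{17}: M21 - M12 = -\frac{432}{289}, M13 - M31 = \frac{1536}{1445}, M32 - M23 = \frac{1152}{1445}, giving b12 = \frac{9}{17}, b13 = \frac{32}{85}, b23 = -\frac{24}{85}, i.e. R = \frac{12}{17} + \frac{9}{17} e_{12} + \frac{32}{85} e_{13} - \frac{24}{85} e_{23}.
Its e_{12} coefficient is already positive.
Answer: \frac{12}{17} + \frac{9}{17} e_{12} + \frac{32}{85} e_{13} - \frac{24}{85} e_{23}. Why the constraint matters: R and -R act identically through the sandwich — M has trace \frac{287}{289} either way — so only the sign condition on e_{12} picks one of the two preimages.


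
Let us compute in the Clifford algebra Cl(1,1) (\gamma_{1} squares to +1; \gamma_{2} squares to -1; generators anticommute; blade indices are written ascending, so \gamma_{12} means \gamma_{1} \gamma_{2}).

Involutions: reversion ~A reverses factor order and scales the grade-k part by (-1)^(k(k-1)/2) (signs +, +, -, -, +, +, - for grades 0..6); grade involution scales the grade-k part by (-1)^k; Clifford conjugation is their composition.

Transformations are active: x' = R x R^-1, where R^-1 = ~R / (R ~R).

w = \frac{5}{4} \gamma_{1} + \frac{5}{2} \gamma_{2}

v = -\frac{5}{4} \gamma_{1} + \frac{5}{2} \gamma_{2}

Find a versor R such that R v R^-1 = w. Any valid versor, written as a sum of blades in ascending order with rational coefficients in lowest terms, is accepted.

Equal squares first: v^2 = w^2 = -\frac{75}{16}. Then v + w = 5 \gamma_{2} is a versor taking v to w, provided it is invertible.
Answer: 5 \gamma_{2}


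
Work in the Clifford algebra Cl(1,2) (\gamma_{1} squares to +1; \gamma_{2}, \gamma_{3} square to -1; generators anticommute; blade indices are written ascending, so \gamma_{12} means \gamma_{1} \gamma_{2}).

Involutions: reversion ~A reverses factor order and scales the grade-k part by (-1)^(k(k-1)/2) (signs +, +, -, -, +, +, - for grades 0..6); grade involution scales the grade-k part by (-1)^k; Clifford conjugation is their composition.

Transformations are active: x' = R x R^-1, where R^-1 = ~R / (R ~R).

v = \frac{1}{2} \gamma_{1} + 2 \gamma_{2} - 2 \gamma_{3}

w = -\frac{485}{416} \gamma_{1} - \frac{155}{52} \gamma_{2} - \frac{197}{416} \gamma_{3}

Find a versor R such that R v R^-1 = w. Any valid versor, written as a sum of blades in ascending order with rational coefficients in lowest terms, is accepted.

Take R = v + w = -\frac{277}{416} \gamma_{1} - \frac{51}{52} \gamma_{2} - \frac{1029}{416} \gamma_{3}. Because q(v) = q(w) = -\frac{31}{4}, conjugation by R sends v exactly to w.
Answer: -\frac{277}{416} \gamma_{1} - \frac{51}{52} \gamma_{2} - \frac{1029}{416} \gamma_{3}


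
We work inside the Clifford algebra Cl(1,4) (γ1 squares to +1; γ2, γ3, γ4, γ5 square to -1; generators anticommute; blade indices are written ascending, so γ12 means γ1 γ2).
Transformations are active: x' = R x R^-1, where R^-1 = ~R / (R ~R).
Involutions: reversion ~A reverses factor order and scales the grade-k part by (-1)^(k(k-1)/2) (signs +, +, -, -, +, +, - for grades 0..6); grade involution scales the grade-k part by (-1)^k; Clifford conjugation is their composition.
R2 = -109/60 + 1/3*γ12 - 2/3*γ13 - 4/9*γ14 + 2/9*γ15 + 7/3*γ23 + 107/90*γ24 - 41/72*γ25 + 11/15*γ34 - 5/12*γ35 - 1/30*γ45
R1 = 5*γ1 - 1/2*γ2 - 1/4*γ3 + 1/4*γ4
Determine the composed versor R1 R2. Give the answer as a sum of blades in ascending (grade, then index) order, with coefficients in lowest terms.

Distribute over the terms of R1 (each basis-blade product reordered to ascending indices, repeated generators contracted through their squares):
(5*γ1) R2 = -109/12*γ1 + 5/3*γ2 - 10/3*γ3 - 20/9*γ4 + 10/9*γ5 + 35/3*γ123 + 107/18*γ124 - 205/72*γ125 + 11/3*γ134 - 25/12*γ135 - 1/6*γ145
(-1/2*γ2) R2 = -1/6*γ1 + 109/120*γ2 + 7/6*γ3 + 107/180*γ4 - 41/144*γ5 - 1/3*γ123 - 2/9*γ124 + 1/9*γ125 - 11/30*γ234 + 5/24*γ235 + 1/60*γ245
(-1/4*γ3) R2 = 1/6*γ1 - 7/12*γ2 + 109/240*γ3 + 11/60*γ4 - 5/48*γ5 - 1/12*γ123 - 1/9*γ134 + 1/18*γ135 + 107/360*γ234 - 41/288*γ235 + 1/120*γ345
(1/4*γ4) R2 = -1/9*γ1 + 107/360*γ2 + 11/60*γ3 - 109/240*γ4 + 1/120*γ5 + 1/12*γ124 - 1/6*γ134 - 1/18*γ145 + 7/12*γ234 + 41/288*γ245 + 5/48*γ345
Summing the partial products and collecting blades:
Answer: -331/36*γ1 + 103/45*γ2 - 367/240*γ3 - 1367/720*γ4 + 263/360*γ5 + 45/4*γ123 + 209/36*γ124 - 197/72*γ125 + 61/18*γ134 - 73/36*γ135 - 2/9*γ145 + 37/72*γ234 + 19/288*γ235 + 229/1440*γ245 + 9/80*γ345


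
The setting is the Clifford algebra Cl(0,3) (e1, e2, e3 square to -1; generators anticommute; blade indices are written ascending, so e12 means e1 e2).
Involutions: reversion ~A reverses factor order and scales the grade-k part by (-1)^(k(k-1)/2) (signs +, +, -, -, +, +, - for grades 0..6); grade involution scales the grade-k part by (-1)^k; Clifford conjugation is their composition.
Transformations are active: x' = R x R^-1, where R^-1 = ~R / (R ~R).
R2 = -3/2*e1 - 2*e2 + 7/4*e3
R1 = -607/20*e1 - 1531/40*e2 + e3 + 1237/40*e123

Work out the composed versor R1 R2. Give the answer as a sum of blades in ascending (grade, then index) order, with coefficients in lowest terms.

Distribute over the terms of R2 (each basis-blade product reordered to ascending indices, repeated generators contracted through their squares):
R1 (-3/2*e1) = -1821/40 - 4593/80*e12 + 3/2*e13 + 3711/80*e23
R1 (-2*e2) = -1531/20 + 607/10*e12 - 1237/20*e13 + 2*e23
R1 (7/4*e3) = -7/4 - 8659/160*e12 - 4249/80*e13 - 10717/160*e23
Summing the partial products and collecting blades:
Answer: -4953/40 - 8133/160*e12 - 9077/80*e13 - 595/32*e23


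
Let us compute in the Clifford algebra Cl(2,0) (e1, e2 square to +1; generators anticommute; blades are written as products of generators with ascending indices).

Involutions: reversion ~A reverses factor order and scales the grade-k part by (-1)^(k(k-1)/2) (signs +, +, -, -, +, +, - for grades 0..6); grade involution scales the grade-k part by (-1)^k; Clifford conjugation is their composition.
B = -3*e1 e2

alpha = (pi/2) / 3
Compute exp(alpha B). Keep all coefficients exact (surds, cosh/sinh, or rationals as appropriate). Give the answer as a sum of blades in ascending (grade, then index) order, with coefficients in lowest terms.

B^2 = (-3)^2*(e1 e2)^2 = 9*(-1) = -9 (a basis 2-blade squares to minus the product of its generators' squares).
B^2 = -9 — the negative square puts this in the circular regime; l = 3, alpha*l = pi/2, so exp(alpha B) = cos(pi/2) + (sin(pi/2)/3)*B = 0 + (1/3)*B.
Answer: -e1 e2


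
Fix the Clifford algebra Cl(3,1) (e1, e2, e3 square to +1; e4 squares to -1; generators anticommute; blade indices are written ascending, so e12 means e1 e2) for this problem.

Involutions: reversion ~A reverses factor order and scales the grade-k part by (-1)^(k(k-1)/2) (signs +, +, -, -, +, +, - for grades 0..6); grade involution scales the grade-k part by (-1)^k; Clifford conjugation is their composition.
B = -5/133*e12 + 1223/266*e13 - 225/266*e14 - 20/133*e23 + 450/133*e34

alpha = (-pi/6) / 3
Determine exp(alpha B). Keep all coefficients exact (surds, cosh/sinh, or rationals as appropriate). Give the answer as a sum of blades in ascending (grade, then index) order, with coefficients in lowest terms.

B^2 term by term: the squares give (-5/133)^2*(e12)^2 + (1223/266)^2*(e13)^2 + (-225/266)^2*(e14)^2 + (-20/133)^2*(e23)^2 + (450/133)^2*(e34)^2 = 25/17689*(-1) + 1495729/70756*(-1) + 50625/70756*(+1) + 400/17689*(-1) + 202500/17689*(+1) = -9 (each basis 2-blade squares to minus the product of its generators' squares); cross terms between blades sharing an index anticommute and cancel; the commuting (index-disjoint) pairs give grade-4 terms 2*c*c'*(blade product), which cancel blade by blade — e1234: -4500/17689 + 4500/17689 = 0 — confirming B is simple. So B^2 = -9.
B^2 = -9 — the negative square puts this in the circular regime; l = 3, alpha*l = -pi/6, so exp(alpha B) = cos(-pi/6) + (sin(-pi/6)/3)*B = sqrt(3)/2 + (-1/6)*B.
Answer: sqrt(3)/2 + 5/798*e12 - 1223/1596*e13 + 75/532*e14 + 10/399*e23 - 75/133*e34


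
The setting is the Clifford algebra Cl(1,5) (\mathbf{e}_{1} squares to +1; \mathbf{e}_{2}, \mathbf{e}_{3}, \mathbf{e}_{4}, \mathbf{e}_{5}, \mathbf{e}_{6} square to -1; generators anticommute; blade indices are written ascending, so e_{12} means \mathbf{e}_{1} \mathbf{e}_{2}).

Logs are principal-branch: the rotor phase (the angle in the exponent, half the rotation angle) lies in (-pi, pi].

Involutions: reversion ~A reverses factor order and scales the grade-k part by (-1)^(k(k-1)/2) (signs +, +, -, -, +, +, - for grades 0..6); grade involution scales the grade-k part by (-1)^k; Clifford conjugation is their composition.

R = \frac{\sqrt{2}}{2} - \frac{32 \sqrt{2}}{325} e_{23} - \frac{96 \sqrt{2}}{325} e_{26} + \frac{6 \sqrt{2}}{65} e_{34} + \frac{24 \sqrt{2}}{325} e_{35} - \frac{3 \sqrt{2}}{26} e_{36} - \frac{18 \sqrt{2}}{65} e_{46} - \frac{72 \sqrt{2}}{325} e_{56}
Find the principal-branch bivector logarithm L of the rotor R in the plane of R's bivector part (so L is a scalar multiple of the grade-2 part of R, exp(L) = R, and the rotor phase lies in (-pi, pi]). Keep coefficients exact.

The scalar part of R is \frac{\sqrt{2}}{2}, so the principal-branch rotor phase is pinned; divide the bivector part by its sine to get the unit plane — L is the phase times that plane.
Concretely: cos(phase) = \frac{\sqrt{2}}{2} gives phase = ±\frac{\pi}{4}, and since phase/sin(phase) is even the sign is immaterial: L = (phase/sin(phase)) * <R>_2 = (\frac{\sqrt{2} \pi}{4}) * <R>_2.
Answer: - \frac{16 \pi}{325} e_{23} - \frac{48 \pi}{325} e_{26} + \frac{3 \pi}{65} e_{34} + \frac{12 \pi}{325} e_{35} - \frac{3 \pi}{52} e_{36} - \frac{9 \pi}{65} e_{46} - \frac{36 \pi}{325} e_{56}


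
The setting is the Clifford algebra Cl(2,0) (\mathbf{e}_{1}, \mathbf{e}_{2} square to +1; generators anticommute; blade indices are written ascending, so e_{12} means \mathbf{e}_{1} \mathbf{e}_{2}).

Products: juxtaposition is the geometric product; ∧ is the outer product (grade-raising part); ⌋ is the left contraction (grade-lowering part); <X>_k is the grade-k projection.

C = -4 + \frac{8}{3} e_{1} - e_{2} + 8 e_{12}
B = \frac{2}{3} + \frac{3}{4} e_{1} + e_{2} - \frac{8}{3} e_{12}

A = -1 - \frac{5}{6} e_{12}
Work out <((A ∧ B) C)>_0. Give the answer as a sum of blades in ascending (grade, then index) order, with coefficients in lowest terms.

step 1: -\frac{2}{3} - \frac{3}{4} e_{1} - e_{2} + \frac{19}{9} e_{12}
step 2: -\frac{137}{9} + \frac{64}{9} e_{1} - \frac{188}{27} e_{2} - \frac{373}{36} e_{12}
step 3: -\frac{137}{9}
Answer: -\frac{137}{9}


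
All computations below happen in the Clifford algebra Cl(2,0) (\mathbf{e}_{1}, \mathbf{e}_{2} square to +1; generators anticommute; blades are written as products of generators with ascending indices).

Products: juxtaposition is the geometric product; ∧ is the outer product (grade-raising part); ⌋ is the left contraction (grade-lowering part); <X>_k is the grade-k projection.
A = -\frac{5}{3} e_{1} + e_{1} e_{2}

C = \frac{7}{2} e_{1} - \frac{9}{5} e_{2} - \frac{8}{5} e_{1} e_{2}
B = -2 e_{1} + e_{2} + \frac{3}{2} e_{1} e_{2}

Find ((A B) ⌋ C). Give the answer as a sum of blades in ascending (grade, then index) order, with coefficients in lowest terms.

step 1: \frac{11}{6} + e_{1} - \frac{1}{2} e_{2} - \frac{5}{3} e_{1} e_{2}
step 2: \frac{26}{15} + \frac{337}{60} e_{1} - \frac{49}{10} e_{2} - \frac{44}{15} e_{1} e_{2}
Answer: \frac{26}{15} + \frac{337}{60} e_{1} - \frac{49}{10} e_{2} - \frac{44}{15} e_{1} e_{2}


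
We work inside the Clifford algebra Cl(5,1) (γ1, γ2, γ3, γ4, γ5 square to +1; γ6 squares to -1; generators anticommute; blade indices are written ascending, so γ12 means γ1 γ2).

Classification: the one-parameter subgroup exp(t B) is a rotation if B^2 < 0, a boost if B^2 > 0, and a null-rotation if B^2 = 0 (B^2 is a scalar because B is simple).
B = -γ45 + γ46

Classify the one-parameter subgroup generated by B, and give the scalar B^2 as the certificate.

B^2 term by term: the squares give (-1)^2*(γ45)^2 + (1)^2*(γ46)^2 = 1*(-1) + 1*(+1) = 0 (each basis 2-blade squares to minus the product of its generators' squares); cross terms between blades sharing an index anticommute and cancel. So B^2 = 0.
Answer: null-rotation, certificate B^2 = 0. The class reads off the invariant scalar 0 directly.


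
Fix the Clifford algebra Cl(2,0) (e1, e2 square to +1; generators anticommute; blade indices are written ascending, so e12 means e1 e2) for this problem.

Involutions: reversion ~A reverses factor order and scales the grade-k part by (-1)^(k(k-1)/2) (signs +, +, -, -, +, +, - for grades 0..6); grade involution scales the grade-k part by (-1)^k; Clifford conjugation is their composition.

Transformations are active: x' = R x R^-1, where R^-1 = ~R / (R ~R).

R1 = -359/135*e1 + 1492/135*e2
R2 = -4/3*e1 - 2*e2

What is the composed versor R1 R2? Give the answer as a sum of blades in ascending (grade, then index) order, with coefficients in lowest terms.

Distribute over the terms of R1 (each basis-blade product reordered to ascending indices, repeated generators contracted through their squares):
(-359/135*e1) R2 = 1436/405 + 718/135*e12
(1492/135*e2) R2 = -2984/135 + 5968/405*e12
Summing the partial products and collecting blades:
Answer: -7516/405 + 8122/405*e12


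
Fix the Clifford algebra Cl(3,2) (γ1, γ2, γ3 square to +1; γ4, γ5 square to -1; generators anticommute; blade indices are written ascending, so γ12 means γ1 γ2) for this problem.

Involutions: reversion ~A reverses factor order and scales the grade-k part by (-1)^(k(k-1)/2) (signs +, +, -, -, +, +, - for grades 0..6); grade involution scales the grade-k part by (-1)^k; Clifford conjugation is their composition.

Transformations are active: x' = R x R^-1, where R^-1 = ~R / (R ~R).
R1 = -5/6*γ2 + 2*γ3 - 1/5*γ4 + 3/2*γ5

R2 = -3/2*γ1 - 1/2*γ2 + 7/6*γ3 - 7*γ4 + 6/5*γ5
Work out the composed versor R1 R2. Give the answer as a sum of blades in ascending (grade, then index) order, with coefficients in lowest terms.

Distribute over the terms of R1 (each basis-blade product reordered to ascending indices, repeated generators contracted through their squares):
(-5/6*γ2) R2 = 5/12 - 5/4*γ12 - 35/36*γ23 + 35/6*γ24 - γ25
(2*γ3) R2 = 7/3 + 3*γ13 + γ23 - 14*γ34 + 12/5*γ35
(-1/5*γ4) R2 = -7/5 - 3/10*γ14 - 1/10*γ24 + 7/30*γ34 - 6/25*γ45
(3/2*γ5) R2 = -9/5 + 9/4*γ15 + 3/4*γ25 - 7/4*γ35 + 21/2*γ45
Summing the partial products and collecting blades:
Answer: -9/20 - 5/4*γ12 + 3*γ13 - 3/10*γ14 + 9/4*γ15 + 1/36*γ23 + 86/15*γ24 - 1/4*γ25 - 413/30*γ34 + 13/20*γ35 + 513/50*γ45


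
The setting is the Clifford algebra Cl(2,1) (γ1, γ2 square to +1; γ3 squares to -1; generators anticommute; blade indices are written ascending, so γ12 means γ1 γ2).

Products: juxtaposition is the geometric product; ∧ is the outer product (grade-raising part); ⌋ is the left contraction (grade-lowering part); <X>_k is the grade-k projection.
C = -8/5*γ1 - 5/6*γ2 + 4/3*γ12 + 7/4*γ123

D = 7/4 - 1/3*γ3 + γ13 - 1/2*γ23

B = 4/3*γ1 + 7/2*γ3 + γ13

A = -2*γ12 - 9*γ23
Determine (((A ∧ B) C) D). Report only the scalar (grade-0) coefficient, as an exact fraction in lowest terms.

step 1: -19*γ123
step 2: -133/4 + 76/3*γ3 - 95/6*γ13 + 152/5*γ23
step 3: -58159/720 + 361/18*γ1 - 38/15*γ2 + 665/12*γ3 - 1349/60*γ12 - 1463/24*γ13 + 2793/40*γ23
Answer: -58159/720


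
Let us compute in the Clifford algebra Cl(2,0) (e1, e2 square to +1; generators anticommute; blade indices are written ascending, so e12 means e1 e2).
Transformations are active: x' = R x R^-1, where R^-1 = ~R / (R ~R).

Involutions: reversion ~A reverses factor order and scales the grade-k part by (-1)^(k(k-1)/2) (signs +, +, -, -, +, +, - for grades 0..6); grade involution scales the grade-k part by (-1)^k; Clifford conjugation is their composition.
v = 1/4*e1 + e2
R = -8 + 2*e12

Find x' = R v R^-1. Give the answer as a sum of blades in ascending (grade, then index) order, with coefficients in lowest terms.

~R = -8 - 2*e12, and R ~R = 68, so R^-1 = ~R / (68).
R v = -17/2*e2
Answer: -1/4*e1 + e2


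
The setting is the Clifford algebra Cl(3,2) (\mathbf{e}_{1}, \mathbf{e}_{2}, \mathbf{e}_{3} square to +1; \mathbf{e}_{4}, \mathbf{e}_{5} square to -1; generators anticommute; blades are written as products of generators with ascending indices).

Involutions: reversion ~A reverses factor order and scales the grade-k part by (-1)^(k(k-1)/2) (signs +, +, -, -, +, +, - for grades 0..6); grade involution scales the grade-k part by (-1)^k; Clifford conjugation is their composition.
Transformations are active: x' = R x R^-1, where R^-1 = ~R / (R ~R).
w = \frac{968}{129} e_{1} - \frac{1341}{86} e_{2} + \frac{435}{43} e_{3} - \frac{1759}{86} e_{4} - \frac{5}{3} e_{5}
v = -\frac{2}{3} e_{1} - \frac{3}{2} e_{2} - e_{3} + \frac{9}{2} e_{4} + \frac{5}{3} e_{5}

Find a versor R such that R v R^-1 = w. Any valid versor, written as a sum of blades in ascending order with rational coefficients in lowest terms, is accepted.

Here q(v) = q(w) = -\frac{58}{3}; the classical choice R = v + w = \frac{294}{43} e_{1} - \frac{735}{43} e_{2} + \frac{392}{43} e_{3} - \frac{686}{43} e_{4} then realises v -> w under the sandwich.
Answer: \frac{294}{43} e_{1} - \frac{735}{43} e_{2} + \frac{392}{43} e_{3} - \frac{686}{43} e_{4}


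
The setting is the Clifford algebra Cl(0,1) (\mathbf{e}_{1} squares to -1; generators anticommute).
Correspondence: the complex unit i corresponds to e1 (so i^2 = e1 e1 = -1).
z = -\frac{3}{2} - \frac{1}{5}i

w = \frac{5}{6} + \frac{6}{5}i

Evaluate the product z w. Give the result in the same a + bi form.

In blades: z = -\frac{3}{2} - \frac{1}{5} e_{1}, w = \frac{5}{6} + \frac{6}{5} e_{1}.
Distribute z over w term by term (generator squares from the signature, products reordered to ascending indices): (-\frac{3}{2})*w = -\frac{5}{4} - \frac{9}{5} e_{1}; (-\frac{1}{5} e_{1})*w = \frac{6}{25} - \frac{1}{6} e_{1}.
Sum: -\frac{101}{100} - \frac{59}{30} e_{1}; translating back through the correspondence:
Answer: -\frac{101}{100} - \frac{59}{30}i


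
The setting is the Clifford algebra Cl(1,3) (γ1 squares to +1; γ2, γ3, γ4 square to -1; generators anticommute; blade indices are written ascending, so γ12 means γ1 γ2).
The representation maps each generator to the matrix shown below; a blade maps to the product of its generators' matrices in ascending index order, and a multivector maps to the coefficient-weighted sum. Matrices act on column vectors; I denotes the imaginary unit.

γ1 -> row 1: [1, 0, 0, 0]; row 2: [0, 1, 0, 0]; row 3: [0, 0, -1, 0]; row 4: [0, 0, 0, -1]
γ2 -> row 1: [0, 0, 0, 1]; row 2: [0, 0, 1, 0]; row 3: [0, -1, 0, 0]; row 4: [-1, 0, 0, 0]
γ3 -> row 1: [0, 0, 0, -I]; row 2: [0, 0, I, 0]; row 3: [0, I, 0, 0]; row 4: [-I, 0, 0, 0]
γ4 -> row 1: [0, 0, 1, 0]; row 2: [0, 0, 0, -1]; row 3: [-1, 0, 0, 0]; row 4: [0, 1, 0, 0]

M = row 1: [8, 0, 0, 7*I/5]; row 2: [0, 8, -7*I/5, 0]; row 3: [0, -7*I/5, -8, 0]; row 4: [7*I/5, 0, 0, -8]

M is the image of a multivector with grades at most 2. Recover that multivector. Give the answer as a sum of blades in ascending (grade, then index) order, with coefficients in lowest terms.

Method: the blade images are trace-orthogonal — tr(rho(e_A) rho(e_B)^-1) = 4 if A = B and 0 otherwise — and rho(e_A)^-1 = (e_A)^2 * rho(e_A) with (e_A)^2 = +1 or -1, so the coefficient of e_A in the preimage is (e_A)^2 * tr(M rho(e_A))/4.
Nonzero projections over blades of grade <= 2: γ1: (γ1)^2 = +1, tr(M rho(γ1)) = 32, coefficient 8; γ3: (γ3)^2 = -1, tr(M rho(γ3)) = 28/5, coefficient -7/5. Every other blade of grade <= 2 projects to 0.
Answer: 8*γ1 - 7/5*γ3


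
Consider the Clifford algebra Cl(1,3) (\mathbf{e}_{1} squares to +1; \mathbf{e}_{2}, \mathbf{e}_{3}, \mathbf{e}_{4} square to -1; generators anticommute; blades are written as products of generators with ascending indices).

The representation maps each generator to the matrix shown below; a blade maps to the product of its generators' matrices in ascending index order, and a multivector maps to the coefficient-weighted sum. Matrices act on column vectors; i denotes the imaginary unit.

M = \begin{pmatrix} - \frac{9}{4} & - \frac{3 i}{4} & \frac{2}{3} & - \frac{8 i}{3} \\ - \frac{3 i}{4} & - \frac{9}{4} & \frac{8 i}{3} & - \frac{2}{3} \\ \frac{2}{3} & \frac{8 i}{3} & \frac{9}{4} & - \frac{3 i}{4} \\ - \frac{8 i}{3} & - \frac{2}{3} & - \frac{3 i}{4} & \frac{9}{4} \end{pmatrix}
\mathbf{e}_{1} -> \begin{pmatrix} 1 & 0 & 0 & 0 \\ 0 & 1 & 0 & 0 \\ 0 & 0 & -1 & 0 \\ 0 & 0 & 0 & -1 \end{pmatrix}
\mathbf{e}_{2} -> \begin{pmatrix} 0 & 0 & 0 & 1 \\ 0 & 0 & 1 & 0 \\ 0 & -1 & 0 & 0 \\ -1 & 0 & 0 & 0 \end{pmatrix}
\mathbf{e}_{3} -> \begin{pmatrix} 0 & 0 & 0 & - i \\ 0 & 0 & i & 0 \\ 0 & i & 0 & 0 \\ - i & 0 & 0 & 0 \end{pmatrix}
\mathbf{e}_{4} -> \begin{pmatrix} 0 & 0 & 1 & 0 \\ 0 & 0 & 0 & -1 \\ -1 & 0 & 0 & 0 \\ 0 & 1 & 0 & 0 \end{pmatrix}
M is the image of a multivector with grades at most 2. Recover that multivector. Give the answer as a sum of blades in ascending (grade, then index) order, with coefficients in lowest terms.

Method: the blade images are trace-orthogonal — tr(rho(e_A) rho(e_B)^-1) = 4 if A = B and 0 otherwise — and rho(e_A)^-1 = (e_A)^2 * rho(e_A) with (e_A)^2 = +1 or -1, so the coefficient of e_A in the preimage is (e_A)^2 * tr(M rho(e_A))/4.
Nonzero projections over blades of grade <= 2: e_{1}: (e_{1})^2 = +1, tr(M rho(e_{1})) = -9, coefficient -\frac{9}{4}; e_{3}: (e_{3})^2 = -1, tr(M rho(e_{3})) = - \frac{32}{3}, coefficient \frac{8}{3}; e_{1} e_{4}: (e_{1} e_{4})^2 = +1, tr(M rho(e_{1} e_{4})) = \frac{8}{3}, coefficient \frac{2}{3}; e_{3} e_{4}: (e_{3} e_{4})^2 = -1, tr(M rho(e_{3} e_{4})) = -3, coefficient \frac{3}{4}. Every other blade of grade <= 2 projects to 0.
Answer: -\frac{9}{4} e_{1} + \frac{8}{3} e_{3} + \frac{2}{3} e_{1} e_{4} + \frac{3}{4} e_{3} e_{4}


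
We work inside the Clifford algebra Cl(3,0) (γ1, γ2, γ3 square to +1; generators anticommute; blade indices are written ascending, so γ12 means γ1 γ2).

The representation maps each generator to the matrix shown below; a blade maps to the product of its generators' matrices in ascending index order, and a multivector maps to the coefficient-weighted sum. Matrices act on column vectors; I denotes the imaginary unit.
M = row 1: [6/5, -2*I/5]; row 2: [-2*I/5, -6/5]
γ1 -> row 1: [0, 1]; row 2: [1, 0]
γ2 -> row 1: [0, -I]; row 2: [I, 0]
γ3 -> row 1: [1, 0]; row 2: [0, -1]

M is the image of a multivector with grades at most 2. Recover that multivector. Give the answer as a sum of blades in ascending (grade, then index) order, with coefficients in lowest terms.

Method: 1, rho(γ1), rho(γ2), rho(γ3) form a trace-orthogonal basis of the 2x2 complex matrices (tr(X Y) = 2 if X = Y, else 0), so M = m0*1 + m1*rho(γ1) + m2*rho(γ2) + m3*rho(γ3) with m0 = tr(M)/2 = 0, m1 = tr(M rho(γ1))/2 = -2*I/5, m2 = tr(M rho(γ2))/2 = 0, m3 = tr(M rho(γ3))/2 = 6/5.
Multiplying table entries, the bivector images are rho(γ12) = I*rho(γ3), rho(γ13) = -I*rho(γ2), rho(γ23) = I*rho(γ1); with real blade coefficients the real parts of m0..m3 are the coefficients of 1, γ1, γ2, γ3 and the imaginary parts give the bivectors (γ23: Im m1, γ13: -Im m2, γ12: Im m3).
Answer: 6/5*γ3 - 2/5*γ23


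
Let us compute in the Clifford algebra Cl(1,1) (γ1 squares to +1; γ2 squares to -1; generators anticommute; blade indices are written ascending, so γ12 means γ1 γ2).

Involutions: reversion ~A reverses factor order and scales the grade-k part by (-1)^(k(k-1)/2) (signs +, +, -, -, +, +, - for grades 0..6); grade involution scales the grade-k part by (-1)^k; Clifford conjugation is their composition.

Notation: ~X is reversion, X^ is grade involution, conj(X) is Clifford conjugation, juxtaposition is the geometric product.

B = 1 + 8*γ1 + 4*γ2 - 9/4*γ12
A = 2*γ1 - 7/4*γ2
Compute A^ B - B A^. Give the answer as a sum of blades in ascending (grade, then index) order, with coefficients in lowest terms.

first term: -23 - 95/16*γ1 + 25/4*γ2 - 22*γ12
second term: -23 + 31/16*γ1 - 11/4*γ2 + 22*γ12
Answer: -63/8*γ1 + 9*γ2 - 44*γ12


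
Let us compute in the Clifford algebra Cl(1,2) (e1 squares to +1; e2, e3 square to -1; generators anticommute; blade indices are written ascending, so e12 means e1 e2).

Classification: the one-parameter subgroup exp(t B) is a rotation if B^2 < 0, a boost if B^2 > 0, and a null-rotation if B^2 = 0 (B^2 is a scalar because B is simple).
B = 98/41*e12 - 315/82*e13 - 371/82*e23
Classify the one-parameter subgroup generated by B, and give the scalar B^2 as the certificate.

B^2 term by term: the squares give (98/41)^2*(e12)^2 + (-315/82)^2*(e13)^2 + (-371/82)^2*(e23)^2 = 9604/1681*(+1) + 99225/6724*(+1) + 137641/6724*(-1) = 0 (each basis 2-blade squares to minus the product of its generators' squares); cross terms between blades sharing an index anticommute and cancel. So B^2 = 0.
Answer: null-rotation, certificate B^2 = 0. Check the certificate: B^2 = 0, and that sign is decisive whatever form B takes.


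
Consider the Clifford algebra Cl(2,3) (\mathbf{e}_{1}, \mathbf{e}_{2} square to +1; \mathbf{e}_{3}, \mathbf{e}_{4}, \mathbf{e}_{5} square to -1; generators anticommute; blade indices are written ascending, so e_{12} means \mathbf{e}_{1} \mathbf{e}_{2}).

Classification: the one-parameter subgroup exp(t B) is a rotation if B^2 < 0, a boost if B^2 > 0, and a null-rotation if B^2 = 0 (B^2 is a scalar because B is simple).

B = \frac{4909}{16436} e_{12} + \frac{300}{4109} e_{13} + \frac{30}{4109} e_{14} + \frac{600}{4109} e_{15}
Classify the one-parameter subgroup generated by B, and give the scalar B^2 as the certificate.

B^2 term by term: the squares give (\frac{4909}{16436})^2*(e_{12})^2 + (\frac{300}{4109})^2*(e_{13})^2 + (\frac{30}{4109})^2*(e_{14})^2 + (\frac{600}{4109})^2*(e_{15})^2 = \frac{24098281}{270142096}*(-1) + \frac{90000}{16883881}*(+1) + \frac{900}{16883881}*(+1) + \frac{360000}{16883881}*(+1) = -\frac{1}{16} (each basis 2-blade squares to minus the product of its generators' squares); cross terms between blades sharing an index anticommute and cancel. So B^2 = -\frac{1}{16}.
Answer: rotation, certificate B^2 = -\frac{1}{16}. The scalar -\frac{1}{16} is the complete invariant here: its sign names the subgroup type.


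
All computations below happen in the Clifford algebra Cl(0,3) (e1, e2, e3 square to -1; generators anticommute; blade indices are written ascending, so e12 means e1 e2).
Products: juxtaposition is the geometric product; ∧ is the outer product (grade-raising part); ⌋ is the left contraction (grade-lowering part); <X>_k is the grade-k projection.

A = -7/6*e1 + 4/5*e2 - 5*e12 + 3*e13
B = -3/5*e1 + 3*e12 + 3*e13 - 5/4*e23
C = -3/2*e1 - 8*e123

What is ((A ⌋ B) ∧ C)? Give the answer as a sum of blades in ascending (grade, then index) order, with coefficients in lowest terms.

step 1: 53/10 + 12/5*e1 + 7/2*e2 + 9/2*e3
step 2: -159/20*e1 + 21/4*e12 + 27/4*e13 - 212/5*e123
Answer: -159/20*e1 + 21/4*e12 + 27/4*e13 - 212/5*e123


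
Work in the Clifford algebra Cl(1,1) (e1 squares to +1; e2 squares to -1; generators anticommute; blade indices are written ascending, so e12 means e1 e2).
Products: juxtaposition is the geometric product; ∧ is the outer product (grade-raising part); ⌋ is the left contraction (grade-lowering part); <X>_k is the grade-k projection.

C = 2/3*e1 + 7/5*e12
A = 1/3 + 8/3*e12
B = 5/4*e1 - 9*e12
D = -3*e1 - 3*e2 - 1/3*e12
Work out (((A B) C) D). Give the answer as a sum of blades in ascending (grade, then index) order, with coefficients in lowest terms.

step 1: -24 + 5/12*e1 - 10/3*e2 - 3*e12
step 2: -353/90 - 62/3*e1 + 31/12*e2 - 1412/45*e12
step 3: 43313/540 - 14981/180*e1 - 6793/90*e2 + 38371/540*e12
Answer: 43313/540 - 14981/180*e1 - 6793/90*e2 + 38371/540*e12


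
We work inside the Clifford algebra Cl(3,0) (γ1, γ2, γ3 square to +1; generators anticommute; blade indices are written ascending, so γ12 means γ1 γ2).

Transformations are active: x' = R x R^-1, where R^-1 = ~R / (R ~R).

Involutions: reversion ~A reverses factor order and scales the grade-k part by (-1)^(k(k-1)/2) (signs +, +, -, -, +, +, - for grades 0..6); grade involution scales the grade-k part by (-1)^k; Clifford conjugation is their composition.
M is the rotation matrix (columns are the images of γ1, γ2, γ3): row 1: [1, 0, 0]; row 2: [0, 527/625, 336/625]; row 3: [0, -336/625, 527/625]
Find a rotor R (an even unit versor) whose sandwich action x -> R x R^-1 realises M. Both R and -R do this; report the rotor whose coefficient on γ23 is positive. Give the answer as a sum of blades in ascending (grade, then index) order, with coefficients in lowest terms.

Method: write R = a + b12*γ12 + b13*γ13 + b23*γ23 with a^2 + b12^2 + b13^2 + b23^2 = 1 (so R^-1 = ~R). Expanding the columns R e_j ~R gives tr M = 4a^2 - 1 and, from the antisymmetric part, M21 - M12 = -4a*b12, M13 - M31 = 4a*b13, M32 - M23 = -4a*b23.
Here tr M = 1679/625, so a^2 = (1 + tr M)/4 = 576/625 and a = ±24/25. Taking a = 24/25: M21 - M12 = 0, M13 - M31 = 0, M32 - M23 = -672/625, giving b12 = 0, b13 = 0, b23 = 7/25, i.e. R = 24/25 + 7/25*γ23.
Its γ23 coefficient is already positive.
Answer: 24/25 + 7/25*γ23. Note: both R and -R realise this M (trace 1679/625); the covering map identifies them, and the γ23-coefficient sign is the tie-breaker.


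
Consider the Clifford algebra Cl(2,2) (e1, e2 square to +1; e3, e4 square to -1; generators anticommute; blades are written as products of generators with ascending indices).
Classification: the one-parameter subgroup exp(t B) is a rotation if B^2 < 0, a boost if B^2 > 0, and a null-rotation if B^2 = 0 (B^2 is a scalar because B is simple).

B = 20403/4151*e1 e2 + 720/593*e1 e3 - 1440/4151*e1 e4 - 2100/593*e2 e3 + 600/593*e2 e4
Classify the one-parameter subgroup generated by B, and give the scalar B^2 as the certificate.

B^2 term by term: the squares give (20403/4151)^2*(e1 e2)^2 + (720/593)^2*(e1 e3)^2 + (-1440/4151)^2*(e1 e4)^2 + (-2100/593)^2*(e2 e3)^2 + (600/593)^2*(e2 e4)^2 = 416282409/17230801*(-1) + 518400/351649*(+1) + 2073600/17230801*(+1) + 4410000/351649*(+1) + 360000/351649*(+1) = -9 (each basis 2-blade squares to minus the product of its generators' squares); cross terms between blades sharing an index anticommute and cancel; the commuting (index-disjoint) pairs give grade-4 terms 2*c*c'*(blade product), which cancel blade by blade — e1 e2 e3 e4: -864000/351649 + 864000/351649 = 0 — confirming B is simple. So B^2 = -9.
Answer: rotation, certificate B^2 = -9. The scalar -9 is the complete invariant here: its sign names the subgroup type.


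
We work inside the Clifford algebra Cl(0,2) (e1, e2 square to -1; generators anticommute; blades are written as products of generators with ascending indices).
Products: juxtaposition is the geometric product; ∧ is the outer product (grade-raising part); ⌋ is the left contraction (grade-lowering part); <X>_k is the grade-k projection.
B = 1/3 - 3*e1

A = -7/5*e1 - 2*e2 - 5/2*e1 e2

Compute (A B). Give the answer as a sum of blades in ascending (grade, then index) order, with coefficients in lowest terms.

step 1: -21/5 - 7/15*e1 + 41/6*e2 - 41/6*e1 e2
Answer: -21/5 - 7/15*e1 + 41/6*e2 - 41/6*e1 e2


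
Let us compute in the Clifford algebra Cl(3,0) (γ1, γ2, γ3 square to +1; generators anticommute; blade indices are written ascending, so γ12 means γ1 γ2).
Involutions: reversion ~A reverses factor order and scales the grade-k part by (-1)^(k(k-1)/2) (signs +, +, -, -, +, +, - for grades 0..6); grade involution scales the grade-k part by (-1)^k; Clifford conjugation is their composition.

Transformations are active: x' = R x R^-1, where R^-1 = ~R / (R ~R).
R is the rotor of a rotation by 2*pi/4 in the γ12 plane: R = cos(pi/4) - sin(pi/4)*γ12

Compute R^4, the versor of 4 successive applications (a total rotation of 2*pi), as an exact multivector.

Rotor phase runs at HALF the rotation angle; powers of one rotor simply add phase, so after 4 steps in γ12 the phase is 4*pi/4 = pi and R^4 = cos(pi) - sin(pi)*γ12.
cos(pi) = -1 and sin(pi) = 0, so R^4 = -1. The total rotation 2*pi is 1 full turn, so every vector returns to itself, yet the rotor is -1, on the OTHER sheet of the double cover (an odd number of 2*pi turns).
Answer: -1


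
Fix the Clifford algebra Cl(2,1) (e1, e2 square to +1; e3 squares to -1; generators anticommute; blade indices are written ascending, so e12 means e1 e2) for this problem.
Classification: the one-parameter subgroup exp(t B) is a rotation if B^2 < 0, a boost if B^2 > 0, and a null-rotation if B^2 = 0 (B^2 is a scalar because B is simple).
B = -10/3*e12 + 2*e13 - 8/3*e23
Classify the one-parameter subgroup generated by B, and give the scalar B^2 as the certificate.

B^2 term by term: the squares give (-10/3)^2*(e12)^2 + (2)^2*(e13)^2 + (-8/3)^2*(e23)^2 = 100/9*(-1) + 4*(+1) + 64/9*(+1) = 0 (each basis 2-blade squares to minus the product of its generators' squares); cross terms between blades sharing an index anticommute and cancel. So B^2 = 0.
Answer: null-rotation, certificate B^2 = 0. The scalar 0 is the complete invariant here: its sign names the subgroup type.


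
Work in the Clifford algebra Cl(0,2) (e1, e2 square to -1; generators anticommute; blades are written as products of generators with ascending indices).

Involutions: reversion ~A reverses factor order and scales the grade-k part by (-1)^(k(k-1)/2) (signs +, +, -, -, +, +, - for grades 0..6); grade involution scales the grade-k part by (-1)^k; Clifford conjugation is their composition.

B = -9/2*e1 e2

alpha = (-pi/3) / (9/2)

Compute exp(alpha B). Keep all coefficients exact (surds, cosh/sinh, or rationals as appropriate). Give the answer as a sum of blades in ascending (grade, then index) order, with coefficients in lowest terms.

B^2 = (-9/2)^2*(e1 e2)^2 = 81/4*(-1) = -81/4 (a basis 2-blade squares to minus the product of its generators' squares).
B^2 = -81/4 — the negative square puts this in the circular regime; l = 9/2, alpha*l = -pi/3, so exp(alpha B) = cos(-pi/3) + (sin(-pi/3)/(9/2))*B = 1/2 + (-sqrt(3)/9)*B.
Answer: 1/2 + sqrt(3)/2*e1 e2


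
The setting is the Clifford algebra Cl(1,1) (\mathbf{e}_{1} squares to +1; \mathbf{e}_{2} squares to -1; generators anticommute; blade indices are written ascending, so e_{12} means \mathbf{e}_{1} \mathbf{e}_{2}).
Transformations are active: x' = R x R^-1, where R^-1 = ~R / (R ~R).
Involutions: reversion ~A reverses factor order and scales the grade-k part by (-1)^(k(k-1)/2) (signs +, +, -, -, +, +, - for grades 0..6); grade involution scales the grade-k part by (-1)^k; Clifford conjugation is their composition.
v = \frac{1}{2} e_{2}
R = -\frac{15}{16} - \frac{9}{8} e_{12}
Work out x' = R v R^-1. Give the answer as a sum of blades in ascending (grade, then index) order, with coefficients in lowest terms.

~R = -\frac{15}{16} + \frac{9}{8} e_{12}, and R ~R = -\frac{99}{256}, so R^-1 = ~R / (-\frac{99}{256}).
R v = \frac{9}{16} e_{1} - \frac{15}{32} e_{2}
Answer: \frac{30}{11} e_{1} - \frac{61}{22} e_{2}


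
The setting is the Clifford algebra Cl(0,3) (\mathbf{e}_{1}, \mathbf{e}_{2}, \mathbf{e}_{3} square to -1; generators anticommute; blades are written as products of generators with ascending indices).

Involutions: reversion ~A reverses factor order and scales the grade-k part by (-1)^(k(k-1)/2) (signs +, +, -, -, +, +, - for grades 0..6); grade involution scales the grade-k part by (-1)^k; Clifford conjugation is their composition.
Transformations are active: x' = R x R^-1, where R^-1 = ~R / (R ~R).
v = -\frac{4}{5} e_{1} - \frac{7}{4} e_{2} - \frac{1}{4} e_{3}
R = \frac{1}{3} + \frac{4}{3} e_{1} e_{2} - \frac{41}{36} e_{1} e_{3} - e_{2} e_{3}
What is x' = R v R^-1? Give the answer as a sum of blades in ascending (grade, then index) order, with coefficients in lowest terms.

~R = \frac{1}{3} - \frac{4}{3} e_{1} e_{2} + \frac{41}{36} e_{1} e_{3} + e_{2} e_{3}, and R ~R = \frac{5425}{1296}, so R^-1 = ~R / (\frac{5425}{1296}).
R v = \frac{1283}{720} e_{1} - \frac{19}{10} e_{2} + \frac{116}{45} e_{3} - \frac{1099}{720} e_{1} e_{2} e_{3}
Answer: \frac{9836}{5425} e_{1} + \frac{2677}{4340} e_{2} - \frac{6767}{21700} e_{3}


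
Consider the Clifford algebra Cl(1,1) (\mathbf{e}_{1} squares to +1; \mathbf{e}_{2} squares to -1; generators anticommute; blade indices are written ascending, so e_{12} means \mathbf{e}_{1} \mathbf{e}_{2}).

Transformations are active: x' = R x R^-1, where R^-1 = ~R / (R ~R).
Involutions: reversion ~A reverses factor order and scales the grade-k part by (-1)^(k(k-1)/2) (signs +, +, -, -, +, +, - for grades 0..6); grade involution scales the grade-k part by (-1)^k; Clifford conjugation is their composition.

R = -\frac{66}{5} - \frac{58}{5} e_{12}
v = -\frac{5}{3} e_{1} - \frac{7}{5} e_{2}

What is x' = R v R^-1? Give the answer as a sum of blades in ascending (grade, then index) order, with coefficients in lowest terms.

~R = -\frac{66}{5} + \frac{58}{5} e_{12}, and R ~R = \frac{992}{25}, so R^-1 = ~R / (\frac{992}{25}).
R v = \frac{144}{25} e_{1} - \frac{64}{75} e_{2}
Answer: -\frac{1007}{465} e_{1} + \frac{61}{31} e_{2}


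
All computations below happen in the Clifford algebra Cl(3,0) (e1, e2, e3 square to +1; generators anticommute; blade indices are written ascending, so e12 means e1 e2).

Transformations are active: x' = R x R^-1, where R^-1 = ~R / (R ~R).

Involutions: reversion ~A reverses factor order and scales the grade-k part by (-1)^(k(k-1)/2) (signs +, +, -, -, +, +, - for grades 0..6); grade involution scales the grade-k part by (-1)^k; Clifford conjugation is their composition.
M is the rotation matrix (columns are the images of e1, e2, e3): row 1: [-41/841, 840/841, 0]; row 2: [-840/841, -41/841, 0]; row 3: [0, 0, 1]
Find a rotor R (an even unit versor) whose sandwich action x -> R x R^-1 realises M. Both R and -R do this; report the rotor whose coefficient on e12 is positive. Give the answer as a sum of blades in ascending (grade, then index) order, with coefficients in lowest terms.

Method: write R = a + b12*e12 + b13*e13 + b23*e23 with a^2 + b12^2 + b13^2 + b23^2 = 1 (so R^-1 = ~R). Expanding the columns R e_j ~R gives tr M = 4a^2 - 1 and, from the antisymmetric part, M21 - M12 = -4a*b12, M13 - M31 = 4a*b13, M32 - M23 = -4a*b23.
Here tr M = 759/841, so a^2 = (1 + tr M)/4 = 400/841 and a = ±20/29. Taking a = 20/29: M21 - M12 = -1680/841, M13 - M31 = 0, M32 - M23 = 0, giving b12 = 21/29, b13 = 0, b23 = 0, i.e. R = 20/29 + 21/29*e12.
Its e12 coefficient is already positive.
Answer: 20/29 + 21/29*e12. Note: both R and -R realise this M (trace 759/841); the covering map identifies them, and the e12-coefficient sign is the tie-breaker.
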